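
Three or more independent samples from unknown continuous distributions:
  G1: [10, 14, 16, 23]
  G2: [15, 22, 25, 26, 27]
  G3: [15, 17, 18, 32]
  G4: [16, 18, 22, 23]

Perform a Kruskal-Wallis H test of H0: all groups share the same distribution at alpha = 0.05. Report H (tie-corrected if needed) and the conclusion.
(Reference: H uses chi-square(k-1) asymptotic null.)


Step 1: Combine all N = 17 observations and assign midranks.
sorted (value, group, rank): (10,G1,1), (14,G1,2), (15,G2,3.5), (15,G3,3.5), (16,G1,5.5), (16,G4,5.5), (17,G3,7), (18,G3,8.5), (18,G4,8.5), (22,G2,10.5), (22,G4,10.5), (23,G1,12.5), (23,G4,12.5), (25,G2,14), (26,G2,15), (27,G2,16), (32,G3,17)
Step 2: Sum ranks within each group.
R_1 = 21 (n_1 = 4)
R_2 = 59 (n_2 = 5)
R_3 = 36 (n_3 = 4)
R_4 = 37 (n_4 = 4)
Step 3: H = 12/(N(N+1)) * sum(R_i^2/n_i) - 3(N+1)
     = 12/(17*18) * (21^2/4 + 59^2/5 + 36^2/4 + 37^2/4) - 3*18
     = 0.039216 * 1472.7 - 54
     = 3.752941.
Step 4: Ties present; correction factor C = 1 - 30/(17^3 - 17) = 0.993873. Corrected H = 3.752941 / 0.993873 = 3.776079.
Step 5: Under H0, H ~ chi^2(3); p-value = 0.286681.
Step 6: alpha = 0.05. fail to reject H0.

H = 3.7761, df = 3, p = 0.286681, fail to reject H0.


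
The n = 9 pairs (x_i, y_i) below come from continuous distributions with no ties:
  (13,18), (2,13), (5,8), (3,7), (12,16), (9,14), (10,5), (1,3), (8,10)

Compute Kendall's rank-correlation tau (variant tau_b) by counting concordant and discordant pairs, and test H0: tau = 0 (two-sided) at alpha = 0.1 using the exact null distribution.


Step 1: Enumerate the 36 unordered pairs (i,j) with i<j and classify each by sign(x_j-x_i) * sign(y_j-y_i).
  (1,2):dx=-11,dy=-5->C; (1,3):dx=-8,dy=-10->C; (1,4):dx=-10,dy=-11->C; (1,5):dx=-1,dy=-2->C
  (1,6):dx=-4,dy=-4->C; (1,7):dx=-3,dy=-13->C; (1,8):dx=-12,dy=-15->C; (1,9):dx=-5,dy=-8->C
  (2,3):dx=+3,dy=-5->D; (2,4):dx=+1,dy=-6->D; (2,5):dx=+10,dy=+3->C; (2,6):dx=+7,dy=+1->C
  (2,7):dx=+8,dy=-8->D; (2,8):dx=-1,dy=-10->C; (2,9):dx=+6,dy=-3->D; (3,4):dx=-2,dy=-1->C
  (3,5):dx=+7,dy=+8->C; (3,6):dx=+4,dy=+6->C; (3,7):dx=+5,dy=-3->D; (3,8):dx=-4,dy=-5->C
  (3,9):dx=+3,dy=+2->C; (4,5):dx=+9,dy=+9->C; (4,6):dx=+6,dy=+7->C; (4,7):dx=+7,dy=-2->D
  (4,8):dx=-2,dy=-4->C; (4,9):dx=+5,dy=+3->C; (5,6):dx=-3,dy=-2->C; (5,7):dx=-2,dy=-11->C
  (5,8):dx=-11,dy=-13->C; (5,9):dx=-4,dy=-6->C; (6,7):dx=+1,dy=-9->D; (6,8):dx=-8,dy=-11->C
  (6,9):dx=-1,dy=-4->C; (7,8):dx=-9,dy=-2->C; (7,9):dx=-2,dy=+5->D; (8,9):dx=+7,dy=+7->C
Step 2: C = 28, D = 8, total pairs = 36.
Step 3: tau = (C - D)/(n(n-1)/2) = (28 - 8)/36 = 0.555556.
Step 4: Exact two-sided p-value (enumerate n! = 362880 permutations of y under H0): p = 0.044615.
Step 5: alpha = 0.1. reject H0.

tau_b = 0.5556 (C=28, D=8), p = 0.044615, reject H0.


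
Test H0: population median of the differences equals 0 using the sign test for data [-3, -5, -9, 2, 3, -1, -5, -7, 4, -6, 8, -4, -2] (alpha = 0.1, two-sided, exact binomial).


Step 1: Discard zero differences. Original n = 13; n_eff = number of nonzero differences = 13.
Nonzero differences (with sign): -3, -5, -9, +2, +3, -1, -5, -7, +4, -6, +8, -4, -2
Step 2: Count signs: positive = 4, negative = 9.
Step 3: Under H0: P(positive) = 0.5, so the number of positives S ~ Bin(13, 0.5).
Step 4: Two-sided exact p-value = sum of Bin(13,0.5) probabilities at or below the observed probability = 0.266846.
Step 5: alpha = 0.1. fail to reject H0.

n_eff = 13, pos = 4, neg = 9, p = 0.266846, fail to reject H0.


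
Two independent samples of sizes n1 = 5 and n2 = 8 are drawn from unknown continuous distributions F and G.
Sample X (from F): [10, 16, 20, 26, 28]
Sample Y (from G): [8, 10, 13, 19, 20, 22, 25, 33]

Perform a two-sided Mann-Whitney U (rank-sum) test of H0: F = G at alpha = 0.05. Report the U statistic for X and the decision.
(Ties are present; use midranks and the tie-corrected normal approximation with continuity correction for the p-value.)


Step 1: Combine and sort all 13 observations; assign midranks.
sorted (value, group): (8,Y), (10,X), (10,Y), (13,Y), (16,X), (19,Y), (20,X), (20,Y), (22,Y), (25,Y), (26,X), (28,X), (33,Y)
ranks: 8->1, 10->2.5, 10->2.5, 13->4, 16->5, 19->6, 20->7.5, 20->7.5, 22->9, 25->10, 26->11, 28->12, 33->13
Step 2: Rank sum for X: R1 = 2.5 + 5 + 7.5 + 11 + 12 = 38.
Step 3: U_X = R1 - n1(n1+1)/2 = 38 - 5*6/2 = 38 - 15 = 23.
       U_Y = n1*n2 - U_X = 40 - 23 = 17.
Step 4: Ties are present, so use the tie-corrected normal approximation (with continuity correction) for the p-value.
Step 5: p-value = 0.713640; compare to alpha = 0.05. fail to reject H0.

U_X = 23, p = 0.713640, fail to reject H0 at alpha = 0.05.


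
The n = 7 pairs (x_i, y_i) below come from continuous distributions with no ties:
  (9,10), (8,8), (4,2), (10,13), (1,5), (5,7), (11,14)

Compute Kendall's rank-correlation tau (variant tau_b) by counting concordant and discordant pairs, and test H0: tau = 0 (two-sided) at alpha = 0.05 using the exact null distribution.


Step 1: Enumerate the 21 unordered pairs (i,j) with i<j and classify each by sign(x_j-x_i) * sign(y_j-y_i).
  (1,2):dx=-1,dy=-2->C; (1,3):dx=-5,dy=-8->C; (1,4):dx=+1,dy=+3->C; (1,5):dx=-8,dy=-5->C
  (1,6):dx=-4,dy=-3->C; (1,7):dx=+2,dy=+4->C; (2,3):dx=-4,dy=-6->C; (2,4):dx=+2,dy=+5->C
  (2,5):dx=-7,dy=-3->C; (2,6):dx=-3,dy=-1->C; (2,7):dx=+3,dy=+6->C; (3,4):dx=+6,dy=+11->C
  (3,5):dx=-3,dy=+3->D; (3,6):dx=+1,dy=+5->C; (3,7):dx=+7,dy=+12->C; (4,5):dx=-9,dy=-8->C
  (4,6):dx=-5,dy=-6->C; (4,7):dx=+1,dy=+1->C; (5,6):dx=+4,dy=+2->C; (5,7):dx=+10,dy=+9->C
  (6,7):dx=+6,dy=+7->C
Step 2: C = 20, D = 1, total pairs = 21.
Step 3: tau = (C - D)/(n(n-1)/2) = (20 - 1)/21 = 0.904762.
Step 4: Exact two-sided p-value (enumerate n! = 5040 permutations of y under H0): p = 0.002778.
Step 5: alpha = 0.05. reject H0.

tau_b = 0.9048 (C=20, D=1), p = 0.002778, reject H0.


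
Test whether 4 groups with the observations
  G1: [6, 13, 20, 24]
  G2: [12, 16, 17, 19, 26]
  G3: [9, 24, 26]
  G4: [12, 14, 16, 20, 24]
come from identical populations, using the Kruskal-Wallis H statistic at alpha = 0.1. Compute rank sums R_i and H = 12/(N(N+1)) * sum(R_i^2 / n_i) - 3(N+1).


Step 1: Combine all N = 17 observations and assign midranks.
sorted (value, group, rank): (6,G1,1), (9,G3,2), (12,G2,3.5), (12,G4,3.5), (13,G1,5), (14,G4,6), (16,G2,7.5), (16,G4,7.5), (17,G2,9), (19,G2,10), (20,G1,11.5), (20,G4,11.5), (24,G1,14), (24,G3,14), (24,G4,14), (26,G2,16.5), (26,G3,16.5)
Step 2: Sum ranks within each group.
R_1 = 31.5 (n_1 = 4)
R_2 = 46.5 (n_2 = 5)
R_3 = 32.5 (n_3 = 3)
R_4 = 42.5 (n_4 = 5)
Step 3: H = 12/(N(N+1)) * sum(R_i^2/n_i) - 3(N+1)
     = 12/(17*18) * (31.5^2/4 + 46.5^2/5 + 32.5^2/3 + 42.5^2/5) - 3*18
     = 0.039216 * 1393.85 - 54
     = 0.660621.
Step 4: Ties present; correction factor C = 1 - 48/(17^3 - 17) = 0.990196. Corrected H = 0.660621 / 0.990196 = 0.667162.
Step 5: Under H0, H ~ chi^2(3); p-value = 0.880899.
Step 6: alpha = 0.1. fail to reject H0.

H = 0.6672, df = 3, p = 0.880899, fail to reject H0.


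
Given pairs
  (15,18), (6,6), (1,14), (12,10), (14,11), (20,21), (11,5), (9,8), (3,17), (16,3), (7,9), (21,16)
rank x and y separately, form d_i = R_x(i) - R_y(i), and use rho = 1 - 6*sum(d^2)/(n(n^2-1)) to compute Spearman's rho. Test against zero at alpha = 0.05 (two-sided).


Step 1: Rank x and y separately (midranks; no ties here).
rank(x): 15->9, 6->3, 1->1, 12->7, 14->8, 20->11, 11->6, 9->5, 3->2, 16->10, 7->4, 21->12
rank(y): 18->11, 6->3, 14->8, 10->6, 11->7, 21->12, 5->2, 8->4, 17->10, 3->1, 9->5, 16->9
Step 2: d_i = R_x(i) - R_y(i); compute d_i^2.
  (9-11)^2=4, (3-3)^2=0, (1-8)^2=49, (7-6)^2=1, (8-7)^2=1, (11-12)^2=1, (6-2)^2=16, (5-4)^2=1, (2-10)^2=64, (10-1)^2=81, (4-5)^2=1, (12-9)^2=9
sum(d^2) = 228.
Step 3: rho = 1 - 6*228 / (12*(12^2 - 1)) = 1 - 1368/1716 = 0.202797.
Step 4: Under H0, t = rho * sqrt((n-2)/(1-rho^2)) = 0.6549 ~ t(10).
Step 5: Two-sided p-value from the t-distribution with 10 df = 0.527302.
Step 6: alpha = 0.05. fail to reject H0.

rho = 0.2028, p = 0.527302, fail to reject H0 at alpha = 0.05.


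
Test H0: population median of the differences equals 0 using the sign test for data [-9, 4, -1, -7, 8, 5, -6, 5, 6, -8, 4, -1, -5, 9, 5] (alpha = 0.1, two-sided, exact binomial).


Step 1: Discard zero differences. Original n = 15; n_eff = number of nonzero differences = 15.
Nonzero differences (with sign): -9, +4, -1, -7, +8, +5, -6, +5, +6, -8, +4, -1, -5, +9, +5
Step 2: Count signs: positive = 8, negative = 7.
Step 3: Under H0: P(positive) = 0.5, so the number of positives S ~ Bin(15, 0.5).
Step 4: Two-sided exact p-value = sum of Bin(15,0.5) probabilities at or below the observed probability = 1.000000.
Step 5: alpha = 0.1. fail to reject H0.

n_eff = 15, pos = 8, neg = 7, p = 1.000000, fail to reject H0.


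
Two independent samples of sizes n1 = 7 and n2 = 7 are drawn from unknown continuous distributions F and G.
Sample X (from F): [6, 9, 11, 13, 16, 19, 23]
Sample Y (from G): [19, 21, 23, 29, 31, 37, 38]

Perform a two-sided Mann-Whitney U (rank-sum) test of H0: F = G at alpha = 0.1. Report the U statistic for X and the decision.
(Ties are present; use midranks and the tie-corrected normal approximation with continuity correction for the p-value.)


Step 1: Combine and sort all 14 observations; assign midranks.
sorted (value, group): (6,X), (9,X), (11,X), (13,X), (16,X), (19,X), (19,Y), (21,Y), (23,X), (23,Y), (29,Y), (31,Y), (37,Y), (38,Y)
ranks: 6->1, 9->2, 11->3, 13->4, 16->5, 19->6.5, 19->6.5, 21->8, 23->9.5, 23->9.5, 29->11, 31->12, 37->13, 38->14
Step 2: Rank sum for X: R1 = 1 + 2 + 3 + 4 + 5 + 6.5 + 9.5 = 31.
Step 3: U_X = R1 - n1(n1+1)/2 = 31 - 7*8/2 = 31 - 28 = 3.
       U_Y = n1*n2 - U_X = 49 - 3 = 46.
Step 4: Ties are present, so use the tie-corrected normal approximation (with continuity correction) for the p-value.
Step 5: p-value = 0.007162; compare to alpha = 0.1. reject H0.

U_X = 3, p = 0.007162, reject H0 at alpha = 0.1.


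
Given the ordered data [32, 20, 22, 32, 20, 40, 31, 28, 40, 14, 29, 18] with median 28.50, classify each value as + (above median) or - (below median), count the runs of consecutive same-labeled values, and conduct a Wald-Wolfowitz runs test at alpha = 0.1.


Step 1: Compute median = 28.50; label A = above, B = below.
Labels in order: ABBABAABABAB  (n_A = 6, n_B = 6)
Step 2: Count runs R = 10.
Step 3: Under H0 (random ordering), E[R] = 2*n_A*n_B/(n_A+n_B) + 1 = 2*6*6/12 + 1 = 7.0000.
        Var[R] = 2*n_A*n_B*(2*n_A*n_B - n_A - n_B) / ((n_A+n_B)^2 * (n_A+n_B-1)) = 4320/1584 = 2.7273.
        SD[R] = 1.6514.
Step 4: Continuity-corrected z = (R - 0.5 - E[R]) / SD[R] = (10 - 0.5 - 7.0000) / 1.6514 = 1.5138.
Step 5: Two-sided p-value via normal approximation = 2*(1 - Phi(|z|)) = 0.130070.
Step 6: alpha = 0.1. fail to reject H0.

R = 10, z = 1.5138, p = 0.130070, fail to reject H0.


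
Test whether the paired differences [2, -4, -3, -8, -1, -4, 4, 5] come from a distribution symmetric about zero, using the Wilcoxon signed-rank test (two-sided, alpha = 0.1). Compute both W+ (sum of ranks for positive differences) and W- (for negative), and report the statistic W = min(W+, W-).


Step 1: Drop any zero differences (none here) and take |d_i|.
|d| = [2, 4, 3, 8, 1, 4, 4, 5]
Step 2: Midrank |d_i| (ties get averaged ranks).
ranks: |2|->2, |4|->5, |3|->3, |8|->8, |1|->1, |4|->5, |4|->5, |5|->7
Step 3: Attach original signs; sum ranks with positive sign and with negative sign.
W+ = 2 + 5 + 7 = 14
W- = 5 + 3 + 8 + 1 + 5 = 22
(Check: W+ + W- = 36 should equal n(n+1)/2 = 36.)
Step 4: Test statistic W = min(W+, W-) = 14.
Step 5: Ties in |d|, so use the tie-corrected normal approximation.
        E[W] = n(n+1)/4 = 8*9/4 = 18.
        Tie groups: |d|=4 (t=3); sum(t^3 - t) = 24.
        Var[W] = n(n+1)(2n+1)/24 - sum(t^3-t)/48 = 1224/24 - 24/48 = 50.5.
        z = (W - E[W]) / sqrt(Var[W]) = (14 - 18) / 7.1063 = -0.5629.
        Two-sided p = 2*Phi(z) = 0.573518.
Step 6: alpha = 0.1. fail to reject H0.

W+ = 14, W- = 22, W = min = 14, p = 0.573518, fail to reject H0.


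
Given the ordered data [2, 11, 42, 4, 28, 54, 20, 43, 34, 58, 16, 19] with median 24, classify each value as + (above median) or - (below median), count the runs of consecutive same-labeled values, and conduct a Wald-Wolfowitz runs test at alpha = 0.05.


Step 1: Compute median = 24; label A = above, B = below.
Labels in order: BBABAABAAABB  (n_A = 6, n_B = 6)
Step 2: Count runs R = 7.
Step 3: Under H0 (random ordering), E[R] = 2*n_A*n_B/(n_A+n_B) + 1 = 2*6*6/12 + 1 = 7.0000.
        Var[R] = 2*n_A*n_B*(2*n_A*n_B - n_A - n_B) / ((n_A+n_B)^2 * (n_A+n_B-1)) = 4320/1584 = 2.7273.
        SD[R] = 1.6514.
Step 4: R = E[R], so z = 0 with no continuity correction.
Step 5: Two-sided p-value via normal approximation = 2*(1 - Phi(|z|)) = 1.000000.
Step 6: alpha = 0.05. fail to reject H0.

R = 7, z = 0.0000, p = 1.000000, fail to reject H0.


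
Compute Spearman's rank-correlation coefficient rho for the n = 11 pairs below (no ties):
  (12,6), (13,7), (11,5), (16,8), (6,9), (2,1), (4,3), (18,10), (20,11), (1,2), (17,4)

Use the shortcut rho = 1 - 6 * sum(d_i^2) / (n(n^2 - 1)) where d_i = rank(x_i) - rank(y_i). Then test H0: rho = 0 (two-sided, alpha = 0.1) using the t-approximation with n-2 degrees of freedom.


Step 1: Rank x and y separately (midranks; no ties here).
rank(x): 12->6, 13->7, 11->5, 16->8, 6->4, 2->2, 4->3, 18->10, 20->11, 1->1, 17->9
rank(y): 6->6, 7->7, 5->5, 8->8, 9->9, 1->1, 3->3, 10->10, 11->11, 2->2, 4->4
Step 2: d_i = R_x(i) - R_y(i); compute d_i^2.
  (6-6)^2=0, (7-7)^2=0, (5-5)^2=0, (8-8)^2=0, (4-9)^2=25, (2-1)^2=1, (3-3)^2=0, (10-10)^2=0, (11-11)^2=0, (1-2)^2=1, (9-4)^2=25
sum(d^2) = 52.
Step 3: rho = 1 - 6*52 / (11*(11^2 - 1)) = 1 - 312/1320 = 0.763636.
Step 4: Under H0, t = rho * sqrt((n-2)/(1-rho^2)) = 3.5482 ~ t(9).
Step 5: Two-sided p-value from the t-distribution with 9 df = 0.006233.
Step 6: alpha = 0.1. reject H0.

rho = 0.7636, p = 0.006233, reject H0 at alpha = 0.1.


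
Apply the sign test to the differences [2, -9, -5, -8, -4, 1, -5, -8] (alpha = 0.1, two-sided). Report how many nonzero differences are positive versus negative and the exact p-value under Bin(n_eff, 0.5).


Step 1: Discard zero differences. Original n = 8; n_eff = number of nonzero differences = 8.
Nonzero differences (with sign): +2, -9, -5, -8, -4, +1, -5, -8
Step 2: Count signs: positive = 2, negative = 6.
Step 3: Under H0: P(positive) = 0.5, so the number of positives S ~ Bin(8, 0.5).
Step 4: Two-sided exact p-value = sum of Bin(8,0.5) probabilities at or below the observed probability = 0.289062.
Step 5: alpha = 0.1. fail to reject H0.

n_eff = 8, pos = 2, neg = 6, p = 0.289062, fail to reject H0.


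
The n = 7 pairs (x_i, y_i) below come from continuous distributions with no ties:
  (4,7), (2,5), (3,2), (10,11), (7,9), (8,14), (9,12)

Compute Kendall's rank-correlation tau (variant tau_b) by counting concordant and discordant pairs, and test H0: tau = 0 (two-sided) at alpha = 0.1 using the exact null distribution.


Step 1: Enumerate the 21 unordered pairs (i,j) with i<j and classify each by sign(x_j-x_i) * sign(y_j-y_i).
  (1,2):dx=-2,dy=-2->C; (1,3):dx=-1,dy=-5->C; (1,4):dx=+6,dy=+4->C; (1,5):dx=+3,dy=+2->C
  (1,6):dx=+4,dy=+7->C; (1,7):dx=+5,dy=+5->C; (2,3):dx=+1,dy=-3->D; (2,4):dx=+8,dy=+6->C
  (2,5):dx=+5,dy=+4->C; (2,6):dx=+6,dy=+9->C; (2,7):dx=+7,dy=+7->C; (3,4):dx=+7,dy=+9->C
  (3,5):dx=+4,dy=+7->C; (3,6):dx=+5,dy=+12->C; (3,7):dx=+6,dy=+10->C; (4,5):dx=-3,dy=-2->C
  (4,6):dx=-2,dy=+3->D; (4,7):dx=-1,dy=+1->D; (5,6):dx=+1,dy=+5->C; (5,7):dx=+2,dy=+3->C
  (6,7):dx=+1,dy=-2->D
Step 2: C = 17, D = 4, total pairs = 21.
Step 3: tau = (C - D)/(n(n-1)/2) = (17 - 4)/21 = 0.619048.
Step 4: Exact two-sided p-value (enumerate n! = 5040 permutations of y under H0): p = 0.069048.
Step 5: alpha = 0.1. reject H0.

tau_b = 0.6190 (C=17, D=4), p = 0.069048, reject H0.


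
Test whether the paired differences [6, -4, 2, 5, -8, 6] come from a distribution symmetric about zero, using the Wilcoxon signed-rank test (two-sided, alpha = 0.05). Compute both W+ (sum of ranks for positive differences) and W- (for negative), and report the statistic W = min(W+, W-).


Step 1: Drop any zero differences (none here) and take |d_i|.
|d| = [6, 4, 2, 5, 8, 6]
Step 2: Midrank |d_i| (ties get averaged ranks).
ranks: |6|->4.5, |4|->2, |2|->1, |5|->3, |8|->6, |6|->4.5
Step 3: Attach original signs; sum ranks with positive sign and with negative sign.
W+ = 4.5 + 1 + 3 + 4.5 = 13
W- = 2 + 6 = 8
(Check: W+ + W- = 21 should equal n(n+1)/2 = 21.)
Step 4: Test statistic W = min(W+, W-) = 8.
Step 5: Ties in |d|, so use the tie-corrected normal approximation.
        E[W] = n(n+1)/4 = 6*7/4 = 10.5.
        Tie groups: |d|=6 (t=2); sum(t^3 - t) = 6.
        Var[W] = n(n+1)(2n+1)/24 - sum(t^3-t)/48 = 546/24 - 6/48 = 22.625.
        z = (W - E[W]) / sqrt(Var[W]) = (8 - 10.5) / 4.7566 = -0.5256.
        Two-sided p = 2*Phi(z) = 0.599174.
Step 6: alpha = 0.05. fail to reject H0.

W+ = 13, W- = 8, W = min = 8, p = 0.599174, fail to reject H0.


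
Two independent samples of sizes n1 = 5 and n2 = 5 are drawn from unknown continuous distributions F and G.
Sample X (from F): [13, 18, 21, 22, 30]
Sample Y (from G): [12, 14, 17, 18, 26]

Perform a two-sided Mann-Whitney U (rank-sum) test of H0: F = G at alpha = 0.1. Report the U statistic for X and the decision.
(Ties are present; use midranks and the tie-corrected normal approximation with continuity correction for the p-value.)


Step 1: Combine and sort all 10 observations; assign midranks.
sorted (value, group): (12,Y), (13,X), (14,Y), (17,Y), (18,X), (18,Y), (21,X), (22,X), (26,Y), (30,X)
ranks: 12->1, 13->2, 14->3, 17->4, 18->5.5, 18->5.5, 21->7, 22->8, 26->9, 30->10
Step 2: Rank sum for X: R1 = 2 + 5.5 + 7 + 8 + 10 = 32.5.
Step 3: U_X = R1 - n1(n1+1)/2 = 32.5 - 5*6/2 = 32.5 - 15 = 17.5.
       U_Y = n1*n2 - U_X = 25 - 17.5 = 7.5.
Step 4: Ties are present, so use the tie-corrected normal approximation (with continuity correction) for the p-value.
Step 5: p-value = 0.345742; compare to alpha = 0.1. fail to reject H0.

U_X = 17.5, p = 0.345742, fail to reject H0 at alpha = 0.1.


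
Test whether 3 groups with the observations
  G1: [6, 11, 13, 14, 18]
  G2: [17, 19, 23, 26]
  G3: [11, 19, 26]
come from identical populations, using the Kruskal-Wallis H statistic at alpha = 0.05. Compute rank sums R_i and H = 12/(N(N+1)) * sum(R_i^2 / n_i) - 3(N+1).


Step 1: Combine all N = 12 observations and assign midranks.
sorted (value, group, rank): (6,G1,1), (11,G1,2.5), (11,G3,2.5), (13,G1,4), (14,G1,5), (17,G2,6), (18,G1,7), (19,G2,8.5), (19,G3,8.5), (23,G2,10), (26,G2,11.5), (26,G3,11.5)
Step 2: Sum ranks within each group.
R_1 = 19.5 (n_1 = 5)
R_2 = 36 (n_2 = 4)
R_3 = 22.5 (n_3 = 3)
Step 3: H = 12/(N(N+1)) * sum(R_i^2/n_i) - 3(N+1)
     = 12/(12*13) * (19.5^2/5 + 36^2/4 + 22.5^2/3) - 3*13
     = 0.076923 * 568.8 - 39
     = 4.753846.
Step 4: Ties present; correction factor C = 1 - 18/(12^3 - 12) = 0.989510. Corrected H = 4.753846 / 0.989510 = 4.804240.
Step 5: Under H0, H ~ chi^2(2); p-value = 0.090526.
Step 6: alpha = 0.05. fail to reject H0.

H = 4.8042, df = 2, p = 0.090526, fail to reject H0.


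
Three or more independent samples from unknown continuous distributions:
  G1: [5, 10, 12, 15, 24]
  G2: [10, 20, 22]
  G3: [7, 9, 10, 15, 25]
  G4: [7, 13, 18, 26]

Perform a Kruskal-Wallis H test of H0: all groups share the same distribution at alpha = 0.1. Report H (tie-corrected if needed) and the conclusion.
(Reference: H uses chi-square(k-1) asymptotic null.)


Step 1: Combine all N = 17 observations and assign midranks.
sorted (value, group, rank): (5,G1,1), (7,G3,2.5), (7,G4,2.5), (9,G3,4), (10,G1,6), (10,G2,6), (10,G3,6), (12,G1,8), (13,G4,9), (15,G1,10.5), (15,G3,10.5), (18,G4,12), (20,G2,13), (22,G2,14), (24,G1,15), (25,G3,16), (26,G4,17)
Step 2: Sum ranks within each group.
R_1 = 40.5 (n_1 = 5)
R_2 = 33 (n_2 = 3)
R_3 = 39 (n_3 = 5)
R_4 = 40.5 (n_4 = 4)
Step 3: H = 12/(N(N+1)) * sum(R_i^2/n_i) - 3(N+1)
     = 12/(17*18) * (40.5^2/5 + 33^2/3 + 39^2/5 + 40.5^2/4) - 3*18
     = 0.039216 * 1405.31 - 54
     = 1.110294.
Step 4: Ties present; correction factor C = 1 - 36/(17^3 - 17) = 0.992647. Corrected H = 1.110294 / 0.992647 = 1.118519.
Step 5: Under H0, H ~ chi^2(3); p-value = 0.772606.
Step 6: alpha = 0.1. fail to reject H0.

H = 1.1185, df = 3, p = 0.772606, fail to reject H0.


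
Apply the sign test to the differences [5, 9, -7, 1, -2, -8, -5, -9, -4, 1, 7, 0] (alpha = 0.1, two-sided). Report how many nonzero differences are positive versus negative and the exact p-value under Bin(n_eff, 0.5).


Step 1: Discard zero differences. Original n = 12; n_eff = number of nonzero differences = 11.
Nonzero differences (with sign): +5, +9, -7, +1, -2, -8, -5, -9, -4, +1, +7
Step 2: Count signs: positive = 5, negative = 6.
Step 3: Under H0: P(positive) = 0.5, so the number of positives S ~ Bin(11, 0.5).
Step 4: Two-sided exact p-value = sum of Bin(11,0.5) probabilities at or below the observed probability = 1.000000.
Step 5: alpha = 0.1. fail to reject H0.

n_eff = 11, pos = 5, neg = 6, p = 1.000000, fail to reject H0.


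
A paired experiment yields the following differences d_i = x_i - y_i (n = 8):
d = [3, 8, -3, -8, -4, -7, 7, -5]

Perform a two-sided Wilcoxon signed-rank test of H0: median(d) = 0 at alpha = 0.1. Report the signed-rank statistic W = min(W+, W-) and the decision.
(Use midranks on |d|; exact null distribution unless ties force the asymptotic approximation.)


Step 1: Drop any zero differences (none here) and take |d_i|.
|d| = [3, 8, 3, 8, 4, 7, 7, 5]
Step 2: Midrank |d_i| (ties get averaged ranks).
ranks: |3|->1.5, |8|->7.5, |3|->1.5, |8|->7.5, |4|->3, |7|->5.5, |7|->5.5, |5|->4
Step 3: Attach original signs; sum ranks with positive sign and with negative sign.
W+ = 1.5 + 7.5 + 5.5 = 14.5
W- = 1.5 + 7.5 + 3 + 5.5 + 4 = 21.5
(Check: W+ + W- = 36 should equal n(n+1)/2 = 36.)
Step 4: Test statistic W = min(W+, W-) = 14.5.
Step 5: Ties in |d|, so use the tie-corrected normal approximation.
        E[W] = n(n+1)/4 = 8*9/4 = 18.
        Tie groups: |d|=3 (t=2), |d|=7 (t=2), |d|=8 (t=2); sum(t^3 - t) = 18.
        Var[W] = n(n+1)(2n+1)/24 - sum(t^3-t)/48 = 1224/24 - 18/48 = 50.625.
        z = (W - E[W]) / sqrt(Var[W]) = (14.5 - 18) / 7.1151 = -0.4919.
        Two-sided p = 2*Phi(z) = 0.622783.
Step 6: alpha = 0.1. fail to reject H0.

W+ = 14.5, W- = 21.5, W = min = 14.5, p = 0.622783, fail to reject H0.


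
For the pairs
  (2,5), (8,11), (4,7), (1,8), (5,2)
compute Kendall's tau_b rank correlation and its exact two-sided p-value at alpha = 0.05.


Step 1: Enumerate the 10 unordered pairs (i,j) with i<j and classify each by sign(x_j-x_i) * sign(y_j-y_i).
  (1,2):dx=+6,dy=+6->C; (1,3):dx=+2,dy=+2->C; (1,4):dx=-1,dy=+3->D; (1,5):dx=+3,dy=-3->D
  (2,3):dx=-4,dy=-4->C; (2,4):dx=-7,dy=-3->C; (2,5):dx=-3,dy=-9->C; (3,4):dx=-3,dy=+1->D
  (3,5):dx=+1,dy=-5->D; (4,5):dx=+4,dy=-6->D
Step 2: C = 5, D = 5, total pairs = 10.
Step 3: tau = (C - D)/(n(n-1)/2) = (5 - 5)/10 = 0.000000.
Step 4: Exact two-sided p-value (enumerate n! = 120 permutations of y under H0): p = 1.000000.
Step 5: alpha = 0.05. fail to reject H0.

tau_b = 0.0000 (C=5, D=5), p = 1.000000, fail to reject H0.


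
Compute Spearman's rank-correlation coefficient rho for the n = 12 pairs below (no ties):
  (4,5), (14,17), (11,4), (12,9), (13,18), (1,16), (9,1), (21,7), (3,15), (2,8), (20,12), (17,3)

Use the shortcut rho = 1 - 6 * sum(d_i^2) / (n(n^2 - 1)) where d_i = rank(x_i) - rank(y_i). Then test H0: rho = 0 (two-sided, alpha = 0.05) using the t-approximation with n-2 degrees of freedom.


Step 1: Rank x and y separately (midranks; no ties here).
rank(x): 4->4, 14->9, 11->6, 12->7, 13->8, 1->1, 9->5, 21->12, 3->3, 2->2, 20->11, 17->10
rank(y): 5->4, 17->11, 4->3, 9->7, 18->12, 16->10, 1->1, 7->5, 15->9, 8->6, 12->8, 3->2
Step 2: d_i = R_x(i) - R_y(i); compute d_i^2.
  (4-4)^2=0, (9-11)^2=4, (6-3)^2=9, (7-7)^2=0, (8-12)^2=16, (1-10)^2=81, (5-1)^2=16, (12-5)^2=49, (3-9)^2=36, (2-6)^2=16, (11-8)^2=9, (10-2)^2=64
sum(d^2) = 300.
Step 3: rho = 1 - 6*300 / (12*(12^2 - 1)) = 1 - 1800/1716 = -0.048951.
Step 4: Under H0, t = rho * sqrt((n-2)/(1-rho^2)) = -0.1550 ~ t(10).
Step 5: Two-sided p-value from the t-distribution with 10 df = 0.879919.
Step 6: alpha = 0.05. fail to reject H0.

rho = -0.0490, p = 0.879919, fail to reject H0 at alpha = 0.05.


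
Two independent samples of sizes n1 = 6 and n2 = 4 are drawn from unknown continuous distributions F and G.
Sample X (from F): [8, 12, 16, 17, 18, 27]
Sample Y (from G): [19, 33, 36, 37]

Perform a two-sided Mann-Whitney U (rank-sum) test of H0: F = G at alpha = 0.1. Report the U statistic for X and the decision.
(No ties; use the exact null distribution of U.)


Step 1: Combine and sort all 10 observations; assign midranks.
sorted (value, group): (8,X), (12,X), (16,X), (17,X), (18,X), (19,Y), (27,X), (33,Y), (36,Y), (37,Y)
ranks: 8->1, 12->2, 16->3, 17->4, 18->5, 19->6, 27->7, 33->8, 36->9, 37->10
Step 2: Rank sum for X: R1 = 1 + 2 + 3 + 4 + 5 + 7 = 22.
Step 3: U_X = R1 - n1(n1+1)/2 = 22 - 6*7/2 = 22 - 21 = 1.
       U_Y = n1*n2 - U_X = 24 - 1 = 23.
Step 4: No ties, so the exact null distribution of U (based on enumerating the C(10,6) = 210 equally likely rank assignments) gives the two-sided p-value.
Step 5: p-value = 0.019048; compare to alpha = 0.1. reject H0.

U_X = 1, p = 0.019048, reject H0 at alpha = 0.1.


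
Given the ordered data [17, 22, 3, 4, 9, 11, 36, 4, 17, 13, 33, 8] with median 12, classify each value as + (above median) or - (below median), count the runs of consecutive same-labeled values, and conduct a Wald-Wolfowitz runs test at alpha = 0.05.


Step 1: Compute median = 12; label A = above, B = below.
Labels in order: AABBBBABAAAB  (n_A = 6, n_B = 6)
Step 2: Count runs R = 6.
Step 3: Under H0 (random ordering), E[R] = 2*n_A*n_B/(n_A+n_B) + 1 = 2*6*6/12 + 1 = 7.0000.
        Var[R] = 2*n_A*n_B*(2*n_A*n_B - n_A - n_B) / ((n_A+n_B)^2 * (n_A+n_B-1)) = 4320/1584 = 2.7273.
        SD[R] = 1.6514.
Step 4: Continuity-corrected z = (R + 0.5 - E[R]) / SD[R] = (6 + 0.5 - 7.0000) / 1.6514 = -0.3028.
Step 5: Two-sided p-value via normal approximation = 2*(1 - Phi(|z|)) = 0.762069.
Step 6: alpha = 0.05. fail to reject H0.

R = 6, z = -0.3028, p = 0.762069, fail to reject H0.


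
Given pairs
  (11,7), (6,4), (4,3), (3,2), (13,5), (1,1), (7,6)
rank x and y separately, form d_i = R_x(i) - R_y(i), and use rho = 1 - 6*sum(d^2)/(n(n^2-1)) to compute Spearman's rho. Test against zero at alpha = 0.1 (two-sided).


Step 1: Rank x and y separately (midranks; no ties here).
rank(x): 11->6, 6->4, 4->3, 3->2, 13->7, 1->1, 7->5
rank(y): 7->7, 4->4, 3->3, 2->2, 5->5, 1->1, 6->6
Step 2: d_i = R_x(i) - R_y(i); compute d_i^2.
  (6-7)^2=1, (4-4)^2=0, (3-3)^2=0, (2-2)^2=0, (7-5)^2=4, (1-1)^2=0, (5-6)^2=1
sum(d^2) = 6.
Step 3: rho = 1 - 6*6 / (7*(7^2 - 1)) = 1 - 36/336 = 0.892857.
Step 4: Under H0, t = rho * sqrt((n-2)/(1-rho^2)) = 4.4333 ~ t(5).
Step 5: Two-sided p-value from the t-distribution with 5 df = 0.006807.
Step 6: alpha = 0.1. reject H0.

rho = 0.8929, p = 0.006807, reject H0 at alpha = 0.1.


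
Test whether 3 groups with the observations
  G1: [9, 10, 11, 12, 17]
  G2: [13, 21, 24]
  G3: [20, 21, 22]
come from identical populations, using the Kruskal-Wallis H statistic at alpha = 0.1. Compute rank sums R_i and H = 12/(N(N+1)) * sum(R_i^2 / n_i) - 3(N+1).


Step 1: Combine all N = 11 observations and assign midranks.
sorted (value, group, rank): (9,G1,1), (10,G1,2), (11,G1,3), (12,G1,4), (13,G2,5), (17,G1,6), (20,G3,7), (21,G2,8.5), (21,G3,8.5), (22,G3,10), (24,G2,11)
Step 2: Sum ranks within each group.
R_1 = 16 (n_1 = 5)
R_2 = 24.5 (n_2 = 3)
R_3 = 25.5 (n_3 = 3)
Step 3: H = 12/(N(N+1)) * sum(R_i^2/n_i) - 3(N+1)
     = 12/(11*12) * (16^2/5 + 24.5^2/3 + 25.5^2/3) - 3*12
     = 0.090909 * 468.033 - 36
     = 6.548485.
Step 4: Ties present; correction factor C = 1 - 6/(11^3 - 11) = 0.995455. Corrected H = 6.548485 / 0.995455 = 6.578387.
Step 5: Under H0, H ~ chi^2(2); p-value = 0.037284.
Step 6: alpha = 0.1. reject H0.

H = 6.5784, df = 2, p = 0.037284, reject H0.


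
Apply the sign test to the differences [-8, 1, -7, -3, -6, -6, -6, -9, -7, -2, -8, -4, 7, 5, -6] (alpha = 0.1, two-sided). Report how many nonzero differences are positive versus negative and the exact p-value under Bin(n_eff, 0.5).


Step 1: Discard zero differences. Original n = 15; n_eff = number of nonzero differences = 15.
Nonzero differences (with sign): -8, +1, -7, -3, -6, -6, -6, -9, -7, -2, -8, -4, +7, +5, -6
Step 2: Count signs: positive = 3, negative = 12.
Step 3: Under H0: P(positive) = 0.5, so the number of positives S ~ Bin(15, 0.5).
Step 4: Two-sided exact p-value = sum of Bin(15,0.5) probabilities at or below the observed probability = 0.035156.
Step 5: alpha = 0.1. reject H0.

n_eff = 15, pos = 3, neg = 12, p = 0.035156, reject H0.


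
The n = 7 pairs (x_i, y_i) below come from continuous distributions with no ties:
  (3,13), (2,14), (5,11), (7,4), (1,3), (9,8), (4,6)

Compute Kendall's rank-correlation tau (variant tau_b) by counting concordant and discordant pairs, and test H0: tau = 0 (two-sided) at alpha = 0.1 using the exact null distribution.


Step 1: Enumerate the 21 unordered pairs (i,j) with i<j and classify each by sign(x_j-x_i) * sign(y_j-y_i).
  (1,2):dx=-1,dy=+1->D; (1,3):dx=+2,dy=-2->D; (1,4):dx=+4,dy=-9->D; (1,5):dx=-2,dy=-10->C
  (1,6):dx=+6,dy=-5->D; (1,7):dx=+1,dy=-7->D; (2,3):dx=+3,dy=-3->D; (2,4):dx=+5,dy=-10->D
  (2,5):dx=-1,dy=-11->C; (2,6):dx=+7,dy=-6->D; (2,7):dx=+2,dy=-8->D; (3,4):dx=+2,dy=-7->D
  (3,5):dx=-4,dy=-8->C; (3,6):dx=+4,dy=-3->D; (3,7):dx=-1,dy=-5->C; (4,5):dx=-6,dy=-1->C
  (4,6):dx=+2,dy=+4->C; (4,7):dx=-3,dy=+2->D; (5,6):dx=+8,dy=+5->C; (5,7):dx=+3,dy=+3->C
  (6,7):dx=-5,dy=-2->C
Step 2: C = 9, D = 12, total pairs = 21.
Step 3: tau = (C - D)/(n(n-1)/2) = (9 - 12)/21 = -0.142857.
Step 4: Exact two-sided p-value (enumerate n! = 5040 permutations of y under H0): p = 0.772619.
Step 5: alpha = 0.1. fail to reject H0.

tau_b = -0.1429 (C=9, D=12), p = 0.772619, fail to reject H0.


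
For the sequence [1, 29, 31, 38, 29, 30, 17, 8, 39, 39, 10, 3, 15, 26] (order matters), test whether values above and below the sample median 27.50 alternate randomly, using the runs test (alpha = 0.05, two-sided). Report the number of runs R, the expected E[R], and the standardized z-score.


Step 1: Compute median = 27.50; label A = above, B = below.
Labels in order: BAAAAABBAABBBB  (n_A = 7, n_B = 7)
Step 2: Count runs R = 5.
Step 3: Under H0 (random ordering), E[R] = 2*n_A*n_B/(n_A+n_B) + 1 = 2*7*7/14 + 1 = 8.0000.
        Var[R] = 2*n_A*n_B*(2*n_A*n_B - n_A - n_B) / ((n_A+n_B)^2 * (n_A+n_B-1)) = 8232/2548 = 3.2308.
        SD[R] = 1.7974.
Step 4: Continuity-corrected z = (R + 0.5 - E[R]) / SD[R] = (5 + 0.5 - 8.0000) / 1.7974 = -1.3909.
Step 5: Two-sided p-value via normal approximation = 2*(1 - Phi(|z|)) = 0.164264.
Step 6: alpha = 0.05. fail to reject H0.

R = 5, z = -1.3909, p = 0.164264, fail to reject H0.


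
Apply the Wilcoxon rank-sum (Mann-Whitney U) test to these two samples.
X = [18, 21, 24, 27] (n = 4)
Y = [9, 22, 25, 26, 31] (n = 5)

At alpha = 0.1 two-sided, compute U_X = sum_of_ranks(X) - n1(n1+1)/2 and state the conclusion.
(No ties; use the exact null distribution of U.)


Step 1: Combine and sort all 9 observations; assign midranks.
sorted (value, group): (9,Y), (18,X), (21,X), (22,Y), (24,X), (25,Y), (26,Y), (27,X), (31,Y)
ranks: 9->1, 18->2, 21->3, 22->4, 24->5, 25->6, 26->7, 27->8, 31->9
Step 2: Rank sum for X: R1 = 2 + 3 + 5 + 8 = 18.
Step 3: U_X = R1 - n1(n1+1)/2 = 18 - 4*5/2 = 18 - 10 = 8.
       U_Y = n1*n2 - U_X = 20 - 8 = 12.
Step 4: No ties, so the exact null distribution of U (based on enumerating the C(9,4) = 126 equally likely rank assignments) gives the two-sided p-value.
Step 5: p-value = 0.730159; compare to alpha = 0.1. fail to reject H0.

U_X = 8, p = 0.730159, fail to reject H0 at alpha = 0.1.


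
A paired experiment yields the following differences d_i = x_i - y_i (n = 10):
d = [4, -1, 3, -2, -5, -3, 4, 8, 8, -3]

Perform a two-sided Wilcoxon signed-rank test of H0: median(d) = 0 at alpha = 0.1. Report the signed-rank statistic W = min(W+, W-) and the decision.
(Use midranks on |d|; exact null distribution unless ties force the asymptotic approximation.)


Step 1: Drop any zero differences (none here) and take |d_i|.
|d| = [4, 1, 3, 2, 5, 3, 4, 8, 8, 3]
Step 2: Midrank |d_i| (ties get averaged ranks).
ranks: |4|->6.5, |1|->1, |3|->4, |2|->2, |5|->8, |3|->4, |4|->6.5, |8|->9.5, |8|->9.5, |3|->4
Step 3: Attach original signs; sum ranks with positive sign and with negative sign.
W+ = 6.5 + 4 + 6.5 + 9.5 + 9.5 = 36
W- = 1 + 2 + 8 + 4 + 4 = 19
(Check: W+ + W- = 55 should equal n(n+1)/2 = 55.)
Step 4: Test statistic W = min(W+, W-) = 19.
Step 5: Ties in |d|, so use the tie-corrected normal approximation.
        E[W] = n(n+1)/4 = 10*11/4 = 27.5.
        Tie groups: |d|=3 (t=3), |d|=4 (t=2), |d|=8 (t=2); sum(t^3 - t) = 36.
        Var[W] = n(n+1)(2n+1)/24 - sum(t^3-t)/48 = 2310/24 - 36/48 = 95.5.
        z = (W - E[W]) / sqrt(Var[W]) = (19 - 27.5) / 9.7724 = -0.8698.
        Two-sided p = 2*Phi(z) = 0.384412.
Step 6: alpha = 0.1. fail to reject H0.

W+ = 36, W- = 19, W = min = 19, p = 0.384412, fail to reject H0.


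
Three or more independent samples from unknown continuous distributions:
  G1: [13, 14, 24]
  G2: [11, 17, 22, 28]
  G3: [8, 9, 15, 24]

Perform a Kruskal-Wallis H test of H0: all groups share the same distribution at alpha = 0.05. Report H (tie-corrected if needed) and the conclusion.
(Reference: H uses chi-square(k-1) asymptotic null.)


Step 1: Combine all N = 11 observations and assign midranks.
sorted (value, group, rank): (8,G3,1), (9,G3,2), (11,G2,3), (13,G1,4), (14,G1,5), (15,G3,6), (17,G2,7), (22,G2,8), (24,G1,9.5), (24,G3,9.5), (28,G2,11)
Step 2: Sum ranks within each group.
R_1 = 18.5 (n_1 = 3)
R_2 = 29 (n_2 = 4)
R_3 = 18.5 (n_3 = 4)
Step 3: H = 12/(N(N+1)) * sum(R_i^2/n_i) - 3(N+1)
     = 12/(11*12) * (18.5^2/3 + 29^2/4 + 18.5^2/4) - 3*12
     = 0.090909 * 409.896 - 36
     = 1.263258.
Step 4: Ties present; correction factor C = 1 - 6/(11^3 - 11) = 0.995455. Corrected H = 1.263258 / 0.995455 = 1.269026.
Step 5: Under H0, H ~ chi^2(2); p-value = 0.530194.
Step 6: alpha = 0.05. fail to reject H0.

H = 1.2690, df = 2, p = 0.530194, fail to reject H0.


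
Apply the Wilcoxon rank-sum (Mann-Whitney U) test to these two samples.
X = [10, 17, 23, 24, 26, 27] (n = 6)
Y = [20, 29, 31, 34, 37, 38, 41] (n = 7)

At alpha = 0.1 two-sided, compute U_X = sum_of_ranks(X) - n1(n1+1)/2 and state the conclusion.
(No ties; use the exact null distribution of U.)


Step 1: Combine and sort all 13 observations; assign midranks.
sorted (value, group): (10,X), (17,X), (20,Y), (23,X), (24,X), (26,X), (27,X), (29,Y), (31,Y), (34,Y), (37,Y), (38,Y), (41,Y)
ranks: 10->1, 17->2, 20->3, 23->4, 24->5, 26->6, 27->7, 29->8, 31->9, 34->10, 37->11, 38->12, 41->13
Step 2: Rank sum for X: R1 = 1 + 2 + 4 + 5 + 6 + 7 = 25.
Step 3: U_X = R1 - n1(n1+1)/2 = 25 - 6*7/2 = 25 - 21 = 4.
       U_Y = n1*n2 - U_X = 42 - 4 = 38.
Step 4: No ties, so the exact null distribution of U (based on enumerating the C(13,6) = 1716 equally likely rank assignments) gives the two-sided p-value.
Step 5: p-value = 0.013986; compare to alpha = 0.1. reject H0.

U_X = 4, p = 0.013986, reject H0 at alpha = 0.1.


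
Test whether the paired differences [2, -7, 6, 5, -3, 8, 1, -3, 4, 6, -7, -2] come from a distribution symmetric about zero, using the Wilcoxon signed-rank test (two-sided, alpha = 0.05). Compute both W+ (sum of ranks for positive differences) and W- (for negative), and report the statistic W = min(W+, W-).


Step 1: Drop any zero differences (none here) and take |d_i|.
|d| = [2, 7, 6, 5, 3, 8, 1, 3, 4, 6, 7, 2]
Step 2: Midrank |d_i| (ties get averaged ranks).
ranks: |2|->2.5, |7|->10.5, |6|->8.5, |5|->7, |3|->4.5, |8|->12, |1|->1, |3|->4.5, |4|->6, |6|->8.5, |7|->10.5, |2|->2.5
Step 3: Attach original signs; sum ranks with positive sign and with negative sign.
W+ = 2.5 + 8.5 + 7 + 12 + 1 + 6 + 8.5 = 45.5
W- = 10.5 + 4.5 + 4.5 + 10.5 + 2.5 = 32.5
(Check: W+ + W- = 78 should equal n(n+1)/2 = 78.)
Step 4: Test statistic W = min(W+, W-) = 32.5.
Step 5: Ties in |d|, so use the tie-corrected normal approximation.
        E[W] = n(n+1)/4 = 12*13/4 = 39.
        Tie groups: |d|=2 (t=2), |d|=3 (t=2), |d|=6 (t=2), |d|=7 (t=2); sum(t^3 - t) = 24.
        Var[W] = n(n+1)(2n+1)/24 - sum(t^3-t)/48 = 3900/24 - 24/48 = 162.
        z = (W - E[W]) / sqrt(Var[W]) = (32.5 - 39) / 12.7279 = -0.5107.
        Two-sided p = 2*Phi(z) = 0.609569.
Step 6: alpha = 0.05. fail to reject H0.

W+ = 45.5, W- = 32.5, W = min = 32.5, p = 0.609569, fail to reject H0.


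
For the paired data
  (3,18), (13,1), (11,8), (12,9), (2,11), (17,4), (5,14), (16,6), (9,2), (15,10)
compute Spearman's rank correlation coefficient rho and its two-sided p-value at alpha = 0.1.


Step 1: Rank x and y separately (midranks; no ties here).
rank(x): 3->2, 13->7, 11->5, 12->6, 2->1, 17->10, 5->3, 16->9, 9->4, 15->8
rank(y): 18->10, 1->1, 8->5, 9->6, 11->8, 4->3, 14->9, 6->4, 2->2, 10->7
Step 2: d_i = R_x(i) - R_y(i); compute d_i^2.
  (2-10)^2=64, (7-1)^2=36, (5-5)^2=0, (6-6)^2=0, (1-8)^2=49, (10-3)^2=49, (3-9)^2=36, (9-4)^2=25, (4-2)^2=4, (8-7)^2=1
sum(d^2) = 264.
Step 3: rho = 1 - 6*264 / (10*(10^2 - 1)) = 1 - 1584/990 = -0.600000.
Step 4: Under H0, t = rho * sqrt((n-2)/(1-rho^2)) = -2.1213 ~ t(8).
Step 5: Two-sided p-value from the t-distribution with 8 df = 0.066688.
Step 6: alpha = 0.1. reject H0.

rho = -0.6000, p = 0.066688, reject H0 at alpha = 0.1.


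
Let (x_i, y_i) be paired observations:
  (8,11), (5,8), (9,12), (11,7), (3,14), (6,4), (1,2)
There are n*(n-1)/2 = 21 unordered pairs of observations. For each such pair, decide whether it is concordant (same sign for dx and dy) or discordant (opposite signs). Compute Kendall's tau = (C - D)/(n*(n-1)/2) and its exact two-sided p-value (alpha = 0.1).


Step 1: Enumerate the 21 unordered pairs (i,j) with i<j and classify each by sign(x_j-x_i) * sign(y_j-y_i).
  (1,2):dx=-3,dy=-3->C; (1,3):dx=+1,dy=+1->C; (1,4):dx=+3,dy=-4->D; (1,5):dx=-5,dy=+3->D
  (1,6):dx=-2,dy=-7->C; (1,7):dx=-7,dy=-9->C; (2,3):dx=+4,dy=+4->C; (2,4):dx=+6,dy=-1->D
  (2,5):dx=-2,dy=+6->D; (2,6):dx=+1,dy=-4->D; (2,7):dx=-4,dy=-6->C; (3,4):dx=+2,dy=-5->D
  (3,5):dx=-6,dy=+2->D; (3,6):dx=-3,dy=-8->C; (3,7):dx=-8,dy=-10->C; (4,5):dx=-8,dy=+7->D
  (4,6):dx=-5,dy=-3->C; (4,7):dx=-10,dy=-5->C; (5,6):dx=+3,dy=-10->D; (5,7):dx=-2,dy=-12->C
  (6,7):dx=-5,dy=-2->C
Step 2: C = 12, D = 9, total pairs = 21.
Step 3: tau = (C - D)/(n(n-1)/2) = (12 - 9)/21 = 0.142857.
Step 4: Exact two-sided p-value (enumerate n! = 5040 permutations of y under H0): p = 0.772619.
Step 5: alpha = 0.1. fail to reject H0.

tau_b = 0.1429 (C=12, D=9), p = 0.772619, fail to reject H0.


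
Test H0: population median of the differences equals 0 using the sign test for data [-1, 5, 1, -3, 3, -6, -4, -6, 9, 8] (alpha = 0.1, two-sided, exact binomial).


Step 1: Discard zero differences. Original n = 10; n_eff = number of nonzero differences = 10.
Nonzero differences (with sign): -1, +5, +1, -3, +3, -6, -4, -6, +9, +8
Step 2: Count signs: positive = 5, negative = 5.
Step 3: Under H0: P(positive) = 0.5, so the number of positives S ~ Bin(10, 0.5).
Step 4: Two-sided exact p-value = sum of Bin(10,0.5) probabilities at or below the observed probability = 1.000000.
Step 5: alpha = 0.1. fail to reject H0.

n_eff = 10, pos = 5, neg = 5, p = 1.000000, fail to reject H0.


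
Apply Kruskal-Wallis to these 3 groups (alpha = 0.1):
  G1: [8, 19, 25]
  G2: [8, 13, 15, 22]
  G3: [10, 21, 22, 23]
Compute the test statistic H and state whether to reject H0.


Step 1: Combine all N = 11 observations and assign midranks.
sorted (value, group, rank): (8,G1,1.5), (8,G2,1.5), (10,G3,3), (13,G2,4), (15,G2,5), (19,G1,6), (21,G3,7), (22,G2,8.5), (22,G3,8.5), (23,G3,10), (25,G1,11)
Step 2: Sum ranks within each group.
R_1 = 18.5 (n_1 = 3)
R_2 = 19 (n_2 = 4)
R_3 = 28.5 (n_3 = 4)
Step 3: H = 12/(N(N+1)) * sum(R_i^2/n_i) - 3(N+1)
     = 12/(11*12) * (18.5^2/3 + 19^2/4 + 28.5^2/4) - 3*12
     = 0.090909 * 407.396 - 36
     = 1.035985.
Step 4: Ties present; correction factor C = 1 - 12/(11^3 - 11) = 0.990909. Corrected H = 1.035985 / 0.990909 = 1.045489.
Step 5: Under H0, H ~ chi^2(2); p-value = 0.592891.
Step 6: alpha = 0.1. fail to reject H0.

H = 1.0455, df = 2, p = 0.592891, fail to reject H0.
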